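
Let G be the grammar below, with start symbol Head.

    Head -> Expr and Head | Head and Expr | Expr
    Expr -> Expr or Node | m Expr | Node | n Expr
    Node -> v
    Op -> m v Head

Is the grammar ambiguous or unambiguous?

Ambiguous

Witness: v and v

Derivation 1: Head ⇒ Expr and Head ⇒ Node and Head ⇒ v and Head ⇒ v and Expr ⇒ v and Node ⇒ v and v
Derivation 2: Head ⇒ Head and Expr ⇒ Expr and Expr ⇒ Node and Expr ⇒ v and Expr ⇒ v and Node ⇒ v and v

Two distinct leftmost derivations for the same string.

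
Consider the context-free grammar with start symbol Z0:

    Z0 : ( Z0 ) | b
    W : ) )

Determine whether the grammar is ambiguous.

Unambiguous

(W is unreachable from Z0, so its rules don't affect L(Z0).) Each string is a nest of matched brackets around a single atom. An opening bracket forces the recursive rule; an atom forces the base rule.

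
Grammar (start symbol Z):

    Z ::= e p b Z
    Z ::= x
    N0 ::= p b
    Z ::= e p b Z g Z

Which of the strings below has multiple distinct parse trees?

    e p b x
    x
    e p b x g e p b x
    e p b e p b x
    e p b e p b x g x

e p b x: 1 tree
x: 1 tree
e p b x g e p b x: 1 tree
e p b e p b x: 1 tree
e p b e p b x g x: 2 trees

e p b e p b x g x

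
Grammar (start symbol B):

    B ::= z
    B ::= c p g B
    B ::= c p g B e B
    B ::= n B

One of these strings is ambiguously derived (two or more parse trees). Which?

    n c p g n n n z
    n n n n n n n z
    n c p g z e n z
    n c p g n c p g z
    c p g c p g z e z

n c p g n n n z: 1 tree
n n n n n n n z: 1 tree
n c p g z e n z: 1 tree
n c p g n c p g z: 1 tree
c p g c p g z e z: 2 trees

c p g c p g z e z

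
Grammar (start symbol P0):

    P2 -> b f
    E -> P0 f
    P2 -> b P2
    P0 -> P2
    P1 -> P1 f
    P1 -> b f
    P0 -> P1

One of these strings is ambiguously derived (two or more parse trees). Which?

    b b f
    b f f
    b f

b f

b b f: 1 tree
b f f: 1 tree
b f: 2 trees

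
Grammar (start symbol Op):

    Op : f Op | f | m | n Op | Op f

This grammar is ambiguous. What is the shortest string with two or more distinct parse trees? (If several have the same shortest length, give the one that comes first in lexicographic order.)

f f

length 1: no string has ≥2 trees
length 2: f f has 2 parse trees

Two derivations of f f:
  Op ⇒ f Op ⇒ f f
  Op ⇒ Op f ⇒ f f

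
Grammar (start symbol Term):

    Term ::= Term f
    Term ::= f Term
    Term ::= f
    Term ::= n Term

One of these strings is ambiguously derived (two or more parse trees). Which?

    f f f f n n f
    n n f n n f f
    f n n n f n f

f f f f n n f: 1 tree
n n f n n f f: 7 trees
f n n n f n f: 1 tree

n n f n n f f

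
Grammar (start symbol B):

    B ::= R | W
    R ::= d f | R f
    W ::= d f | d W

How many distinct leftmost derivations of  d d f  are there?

Parse trees for d d f:
  [B [W d [W d f]]]

1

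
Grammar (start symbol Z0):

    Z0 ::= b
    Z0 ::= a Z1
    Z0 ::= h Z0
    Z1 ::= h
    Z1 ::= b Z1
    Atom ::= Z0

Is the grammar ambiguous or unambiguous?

Only Z0, Z1 are reachable from Z0; ignoring the rest: Each reachable nonterminal has at most one production per leading terminal, and all productions are right-linear; the derivation is determined token-by-token.

Unambiguous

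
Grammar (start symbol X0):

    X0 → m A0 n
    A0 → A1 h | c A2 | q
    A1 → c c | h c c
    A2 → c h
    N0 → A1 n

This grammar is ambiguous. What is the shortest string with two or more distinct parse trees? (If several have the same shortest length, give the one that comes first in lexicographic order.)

length 3: no string has ≥2 trees
length 5: m c c h n has 2 parse trees

Two derivations of m c c h n:
  X0 ⇒ m A0 n ⇒ m A1 h n ⇒ m c c h n
  X0 ⇒ m A0 n ⇒ m c A2 n ⇒ m c c h n

m c c h n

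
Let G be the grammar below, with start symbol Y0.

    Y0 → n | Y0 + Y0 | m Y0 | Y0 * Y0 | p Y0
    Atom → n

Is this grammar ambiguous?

Witness: m n * n

Derivation 1: Y0 ⇒ m Y0 ⇒ m Y0 * Y0 ⇒ m n * Y0 ⇒ m n * n
Derivation 2: Y0 ⇒ Y0 * Y0 ⇒ m Y0 * Y0 ⇒ m n * Y0 ⇒ m n * n

Two distinct leftmost derivations for the same string.

Ambiguous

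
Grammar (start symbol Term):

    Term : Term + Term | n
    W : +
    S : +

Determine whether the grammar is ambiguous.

Witness: n + n + n

Derivation 1: Term ⇒ Term + Term ⇒ Term + Term + Term ⇒ n + Term + Term ⇒ n + n + Term ⇒ n + n + n
Derivation 2: Term ⇒ Term + Term ⇒ n + Term ⇒ n + Term + Term ⇒ n + n + Term ⇒ n + n + n

Two distinct leftmost derivations for the same string.

Ambiguous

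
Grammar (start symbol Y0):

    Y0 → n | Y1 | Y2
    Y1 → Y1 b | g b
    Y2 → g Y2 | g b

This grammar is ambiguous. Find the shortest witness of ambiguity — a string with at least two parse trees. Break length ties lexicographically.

g b

length 1: no string has ≥2 trees
length 2: g b has 2 parse trees

Two derivations of g b:
  Y0 ⇒ Y1 ⇒ g b
  Y0 ⇒ Y2 ⇒ g b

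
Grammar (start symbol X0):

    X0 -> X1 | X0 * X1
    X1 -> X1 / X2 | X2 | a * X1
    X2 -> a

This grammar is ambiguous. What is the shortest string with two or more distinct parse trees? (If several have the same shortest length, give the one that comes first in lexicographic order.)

a * a

length 1: no string has ≥2 trees
length 3: a * a has 2 parse trees

Two derivations of a * a:
  X0 ⇒ X1 ⇒ a * X1 ⇒ a * X2 ⇒ a * a
  X0 ⇒ X0 * X1 ⇒ X1 * X1 ⇒ X2 * X1 ⇒ a * X1 ⇒ a * X2 ⇒ a * a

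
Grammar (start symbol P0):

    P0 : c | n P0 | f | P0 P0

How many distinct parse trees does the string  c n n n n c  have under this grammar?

1

Parse trees for c n n n n c:
  [P0 [P0 c] [P0 n [P0 n [P0 n [P0 n [P0 c]]]]]]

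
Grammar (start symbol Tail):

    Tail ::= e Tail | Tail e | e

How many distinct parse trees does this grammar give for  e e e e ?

Parse trees for e e e e:
  [Tail e [Tail e [Tail e [Tail e]]]]
  [Tail e [Tail e [Tail [Tail e] e]]]
  [Tail e [Tail [Tail e [Tail e]] e]]
  [Tail e [Tail [Tail [Tail e] e] e]]
  [Tail [Tail e [Tail e [Tail e]]] e]
  [Tail [Tail e [Tail [Tail e] e]] e]
  [Tail [Tail [Tail e [Tail e]] e] e]
  [Tail [Tail [Tail [Tail e] e] e] e]

8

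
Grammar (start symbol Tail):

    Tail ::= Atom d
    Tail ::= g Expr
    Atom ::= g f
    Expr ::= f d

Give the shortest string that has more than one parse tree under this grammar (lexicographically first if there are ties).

g f d

length 3: g f d has 2 parse trees

Two derivations of g f d:
  Tail ⇒ Atom d ⇒ g f d
  Tail ⇒ g Expr ⇒ g f d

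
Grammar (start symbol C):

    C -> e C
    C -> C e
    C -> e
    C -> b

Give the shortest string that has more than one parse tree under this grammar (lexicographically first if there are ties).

length 1: no string has ≥2 trees
length 2: e e has 2 parse trees

Two derivations of e e:
  C ⇒ e C ⇒ e e
  C ⇒ C e ⇒ e e

e e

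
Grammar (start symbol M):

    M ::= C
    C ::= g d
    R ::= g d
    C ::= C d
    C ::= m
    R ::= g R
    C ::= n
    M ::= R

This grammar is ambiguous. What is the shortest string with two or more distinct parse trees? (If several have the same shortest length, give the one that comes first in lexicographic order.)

g d

length 1: no string has ≥2 trees
length 2: g d has 2 parse trees

Two derivations of g d:
  M ⇒ C ⇒ g d
  M ⇒ R ⇒ g d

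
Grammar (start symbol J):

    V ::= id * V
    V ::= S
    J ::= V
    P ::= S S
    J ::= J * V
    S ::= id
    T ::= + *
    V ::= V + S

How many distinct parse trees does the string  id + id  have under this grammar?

1

Parse trees for id + id:
  [J [V [V [S id]] + [S id]]]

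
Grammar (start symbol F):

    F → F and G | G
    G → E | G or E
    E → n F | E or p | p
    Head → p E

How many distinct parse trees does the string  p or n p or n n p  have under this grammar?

2

Parse trees for p or n p or n n p:
  [F [G [G [E p]] or [E n [F [G [G [E p]] or [E n [F [G [E n [F [G [E p]]]]]]]]]]]]
  [F [G [G [G [E p]] or [E n [F [G [E p]]]]] or [E n [F [G [E n [F [G [E p]]]]]]]]]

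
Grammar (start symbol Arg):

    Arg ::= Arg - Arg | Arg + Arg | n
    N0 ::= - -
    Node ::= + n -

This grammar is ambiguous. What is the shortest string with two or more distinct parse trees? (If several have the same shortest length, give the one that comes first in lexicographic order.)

length 1: no string has ≥2 trees
length 3: no string has ≥2 trees
length 5: n + n + n has 2 parse trees

Two derivations of n + n + n:
  Arg ⇒ Arg + Arg ⇒ Arg + Arg + Arg ⇒ n + Arg + Arg ⇒ n + n + Arg ⇒ n + n + n
  Arg ⇒ Arg + Arg ⇒ n + Arg ⇒ n + Arg + Arg ⇒ n + n + Arg ⇒ n + n + n

n + n + n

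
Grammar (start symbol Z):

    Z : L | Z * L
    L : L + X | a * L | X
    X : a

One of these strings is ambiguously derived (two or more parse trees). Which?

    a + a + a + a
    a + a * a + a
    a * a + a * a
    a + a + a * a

a + a + a + a: 1 tree
a + a * a + a: 1 tree
a * a + a * a: 3 trees
a + a + a * a: 1 tree

a * a + a * a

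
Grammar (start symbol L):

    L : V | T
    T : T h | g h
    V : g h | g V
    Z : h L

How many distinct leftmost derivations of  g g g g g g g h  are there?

Parse trees for g g g g g g g h:
  [L [V g [V g [V g [V g [V g [V g [V g h]]]]]]]]

1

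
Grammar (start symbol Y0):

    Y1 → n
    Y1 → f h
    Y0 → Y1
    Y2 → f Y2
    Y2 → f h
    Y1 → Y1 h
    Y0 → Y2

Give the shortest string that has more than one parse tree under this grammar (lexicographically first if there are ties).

length 1: no string has ≥2 trees
length 2: f h has 2 parse trees

Two derivations of f h:
  Y0 ⇒ Y1 ⇒ f h
  Y0 ⇒ Y2 ⇒ f h

f h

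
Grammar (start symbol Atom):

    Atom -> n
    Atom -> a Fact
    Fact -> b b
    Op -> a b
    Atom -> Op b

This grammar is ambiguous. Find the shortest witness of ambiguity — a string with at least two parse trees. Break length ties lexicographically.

a b b

length 1: no string has ≥2 trees
length 3: a b b has 2 parse trees

Two derivations of a b b:
  Atom ⇒ a Fact ⇒ a b b
  Atom ⇒ Op b ⇒ a b b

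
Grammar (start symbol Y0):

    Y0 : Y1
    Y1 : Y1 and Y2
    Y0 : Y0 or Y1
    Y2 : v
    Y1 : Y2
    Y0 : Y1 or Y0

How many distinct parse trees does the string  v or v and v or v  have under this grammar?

Parse trees for v or v and v or v:
  [Y0 [Y0 [Y0 [Y1 [Y2 v]]] or [Y1 [Y1 [Y2 v]] and [Y2 v]]] or [Y1 [Y2 v]]]
  [Y0 [Y0 [Y1 [Y2 v]] or [Y0 [Y1 [Y1 [Y2 v]] and [Y2 v]]]] or [Y1 [Y2 v]]]
  [Y0 [Y1 [Y2 v]] or [Y0 [Y0 [Y1 [Y1 [Y2 v]] and [Y2 v]]] or [Y1 [Y2 v]]]]
  [Y0 [Y1 [Y2 v]] or [Y0 [Y1 [Y1 [Y2 v]] and [Y2 v]] or [Y0 [Y1 [Y2 v]]]]]

4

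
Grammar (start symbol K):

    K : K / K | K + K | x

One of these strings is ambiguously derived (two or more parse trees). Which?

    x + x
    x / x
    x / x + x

x / x + x

x + x: 1 tree
x / x: 1 tree
x / x + x: 2 trees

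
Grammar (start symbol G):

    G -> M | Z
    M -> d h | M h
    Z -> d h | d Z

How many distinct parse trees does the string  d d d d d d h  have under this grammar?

1

Parse trees for d d d d d d h:
  [G [Z d [Z d [Z d [Z d [Z d [Z d h]]]]]]]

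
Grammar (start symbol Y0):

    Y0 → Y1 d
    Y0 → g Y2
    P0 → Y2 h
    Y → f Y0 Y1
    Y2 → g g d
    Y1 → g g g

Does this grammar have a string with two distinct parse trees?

Ambiguous

Witness: g g g d

Derivation 1: Y0 ⇒ Y1 d ⇒ g g g d
Derivation 2: Y0 ⇒ g Y2 ⇒ g g g d

Two distinct leftmost derivations for the same string.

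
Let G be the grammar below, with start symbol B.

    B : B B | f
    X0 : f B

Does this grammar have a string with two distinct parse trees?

Ambiguous

Witness: f f f

Derivation 1: B ⇒ B B ⇒ B B B ⇒ f B B ⇒ f f B ⇒ f f f
Derivation 2: B ⇒ B B ⇒ f B ⇒ f B B ⇒ f f B ⇒ f f f

Two distinct leftmost derivations for the same string.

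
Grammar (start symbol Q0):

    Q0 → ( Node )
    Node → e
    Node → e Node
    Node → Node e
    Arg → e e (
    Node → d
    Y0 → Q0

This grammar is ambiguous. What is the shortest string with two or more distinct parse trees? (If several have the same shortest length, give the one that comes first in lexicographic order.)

( e e )

length 3: no string has ≥2 trees
length 4: ( e e ) has 2 parse trees

Two derivations of ( e e ):
  Q0 ⇒ ( Node ) ⇒ ( e Node ) ⇒ ( e e )
  Q0 ⇒ ( Node ) ⇒ ( Node e ) ⇒ ( e e )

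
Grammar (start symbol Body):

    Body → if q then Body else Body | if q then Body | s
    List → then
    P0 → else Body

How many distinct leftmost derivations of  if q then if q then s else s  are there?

2

Parse trees for if q then if q then s else s:
  [Body if q then [Body if q then [Body s]] else [Body s]]
  [Body if q then [Body if q then [Body s] else [Body s]]]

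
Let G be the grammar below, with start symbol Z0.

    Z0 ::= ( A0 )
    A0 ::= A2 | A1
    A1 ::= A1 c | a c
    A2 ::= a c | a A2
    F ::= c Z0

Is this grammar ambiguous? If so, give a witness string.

Witness: ( a c )

Derivation 1: Z0 ⇒ ( A0 ) ⇒ ( A2 ) ⇒ ( a c )
Derivation 2: Z0 ⇒ ( A0 ) ⇒ ( A1 ) ⇒ ( a c )

Two distinct leftmost derivations for the same string.

Ambiguous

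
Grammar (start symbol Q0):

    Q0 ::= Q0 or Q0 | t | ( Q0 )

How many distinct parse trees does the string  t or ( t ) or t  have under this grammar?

2

Parse trees for t or ( t ) or t:
  [Q0 [Q0 t] or [Q0 [Q0 ( [Q0 t] )] or [Q0 t]]]
  [Q0 [Q0 [Q0 t] or [Q0 ( [Q0 t] )]] or [Q0 t]]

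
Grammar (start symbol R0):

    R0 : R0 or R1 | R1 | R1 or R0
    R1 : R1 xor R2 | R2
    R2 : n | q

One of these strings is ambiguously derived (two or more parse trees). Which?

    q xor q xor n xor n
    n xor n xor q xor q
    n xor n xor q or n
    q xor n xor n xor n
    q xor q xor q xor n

n xor n xor q or n

q xor q xor n xor n: 1 tree
n xor n xor q xor q: 1 tree
n xor n xor q or n: 2 trees
q xor n xor n xor n: 1 tree
q xor q xor q xor n: 1 tree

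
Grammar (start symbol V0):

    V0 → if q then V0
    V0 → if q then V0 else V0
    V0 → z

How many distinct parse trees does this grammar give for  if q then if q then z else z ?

Parse trees for if q then if q then z else z:
  [V0 if q then [V0 if q then [V0 z] else [V0 z]]]
  [V0 if q then [V0 if q then [V0 z]] else [V0 z]]

2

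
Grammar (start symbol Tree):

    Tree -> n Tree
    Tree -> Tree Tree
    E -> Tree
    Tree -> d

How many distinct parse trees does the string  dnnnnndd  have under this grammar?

7

Parse trees for dnnnnndd:
  [Tree [Tree d] [Tree n [Tree n [Tree n [Tree n [Tree n [Tree [Tree d] [Tree d]]]]]]]]
  [Tree [Tree d] [Tree n [Tree n [Tree n [Tree n [Tree [Tree n [Tree d]] [Tree d]]]]]]]
  [Tree [Tree d] [Tree n [Tree n [Tree n [Tree [Tree n [Tree n [Tree d]]] [Tree d]]]]]]
  [Tree [Tree d] [Tree n [Tree n [Tree [Tree n [Tree n [Tree n [Tree d]]]] [Tree d]]]]]
  [Tree [Tree d] [Tree n [Tree [Tree n [Tree n [Tree n [Tree n [Tree d]]]]] [Tree d]]]]
  [Tree [Tree d] [Tree [Tree n [Tree n [Tree n [Tree n [Tree n [Tree d]]]]]] [Tree d]]]
  [Tree [Tree [Tree d] [Tree n [Tree n [Tree n [Tree n [Tree n [Tree d]]]]]]] [Tree d]]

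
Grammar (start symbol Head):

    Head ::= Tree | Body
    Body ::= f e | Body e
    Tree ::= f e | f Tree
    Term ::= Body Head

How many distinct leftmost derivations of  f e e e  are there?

Parse trees for f e e e:
  [Head [Body [Body [Body f e] e] e]]

1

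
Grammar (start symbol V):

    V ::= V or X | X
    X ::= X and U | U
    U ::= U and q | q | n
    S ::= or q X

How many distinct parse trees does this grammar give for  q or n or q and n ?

1

Parse trees for q or n or q and n:
  [V [V [V [X [U q]]] or [X [U n]]] or [X [X [U q]] and [U n]]]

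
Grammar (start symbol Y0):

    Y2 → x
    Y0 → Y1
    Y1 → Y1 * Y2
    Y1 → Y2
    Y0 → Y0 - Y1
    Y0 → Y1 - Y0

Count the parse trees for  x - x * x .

Parse trees for x - x * x:
  [Y0 [Y0 [Y1 [Y2 x]]] - [Y1 [Y1 [Y2 x]] * [Y2 x]]]
  [Y0 [Y1 [Y2 x]] - [Y0 [Y1 [Y1 [Y2 x]] * [Y2 x]]]]

2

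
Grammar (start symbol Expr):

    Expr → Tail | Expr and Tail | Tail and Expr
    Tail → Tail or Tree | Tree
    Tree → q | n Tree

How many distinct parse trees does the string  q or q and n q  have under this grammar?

Parse trees for q or q and n q:
  [Expr [Expr [Tail [Tail [Tree q]] or [Tree q]]] and [Tail [Tree n [Tree q]]]]
  [Expr [Tail [Tail [Tree q]] or [Tree q]] and [Expr [Tail [Tree n [Tree q]]]]]

2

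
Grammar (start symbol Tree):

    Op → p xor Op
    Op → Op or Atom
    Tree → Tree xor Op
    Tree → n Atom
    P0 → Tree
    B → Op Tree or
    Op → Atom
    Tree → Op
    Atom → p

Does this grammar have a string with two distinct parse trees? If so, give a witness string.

Witness: p xor p

Derivation 1: Tree ⇒ Tree xor Op ⇒ Op xor Op ⇒ Atom xor Op ⇒ p xor Op ⇒ p xor Atom ⇒ p xor p
Derivation 2: Tree ⇒ Op ⇒ p xor Op ⇒ p xor Atom ⇒ p xor p

Two distinct leftmost derivations for the same string.

Ambiguous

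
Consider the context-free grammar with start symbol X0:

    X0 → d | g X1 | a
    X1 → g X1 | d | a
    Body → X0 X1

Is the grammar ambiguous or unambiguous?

Unambiguous

(Body is unreachable from X0, so its rules don't affect L(X0).) The reachable rules are right-linear with at most one rule per (nonterminal, next-terminal) pair. Each input token forces the next rule, so parsing is deterministic.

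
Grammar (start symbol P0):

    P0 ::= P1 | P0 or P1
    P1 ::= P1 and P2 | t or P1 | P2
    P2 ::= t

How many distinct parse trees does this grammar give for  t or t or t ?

4

Parse trees for t or t or t:
  [P0 [P1 t or [P1 t or [P1 [P2 t]]]]]
  [P0 [P0 [P1 [P2 t]]] or [P1 t or [P1 [P2 t]]]]
  [P0 [P0 [P1 t or [P1 [P2 t]]]] or [P1 [P2 t]]]
  [P0 [P0 [P0 [P1 [P2 t]]] or [P1 [P2 t]]] or [P1 [P2 t]]]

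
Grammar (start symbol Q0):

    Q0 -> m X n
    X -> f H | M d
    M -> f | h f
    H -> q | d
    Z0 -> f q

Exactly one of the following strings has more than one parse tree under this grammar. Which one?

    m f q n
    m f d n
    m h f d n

m f q n: 1 tree
m f d n: 2 trees
m h f d n: 1 tree

m f d n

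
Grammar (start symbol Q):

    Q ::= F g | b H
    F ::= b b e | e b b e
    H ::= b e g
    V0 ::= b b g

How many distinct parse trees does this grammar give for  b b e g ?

2

Parse trees for b b e g:
  [Q [F b b e] g]
  [Q b [H b e g]]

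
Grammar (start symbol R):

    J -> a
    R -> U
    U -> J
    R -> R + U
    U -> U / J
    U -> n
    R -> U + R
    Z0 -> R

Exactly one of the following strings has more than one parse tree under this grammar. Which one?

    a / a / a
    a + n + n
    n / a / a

a / a / a: 1 tree
a + n + n: 4 trees
n / a / a: 1 tree

a + n + n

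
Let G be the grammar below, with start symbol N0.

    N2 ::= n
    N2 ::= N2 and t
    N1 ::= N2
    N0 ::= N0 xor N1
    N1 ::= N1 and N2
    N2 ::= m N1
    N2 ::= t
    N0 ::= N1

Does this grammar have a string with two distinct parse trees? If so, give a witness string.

Witness: n and t

Derivation 1: N0 ⇒ N1 ⇒ N2 ⇒ N2 and t ⇒ n and t
Derivation 2: N0 ⇒ N1 ⇒ N1 and N2 ⇒ N2 and N2 ⇒ n and N2 ⇒ n and t

Two distinct leftmost derivations for the same string.

Ambiguous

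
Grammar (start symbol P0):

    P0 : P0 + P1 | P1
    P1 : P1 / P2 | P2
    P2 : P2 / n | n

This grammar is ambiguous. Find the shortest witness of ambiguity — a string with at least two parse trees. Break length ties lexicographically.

length 1: no string has ≥2 trees
length 3: n / n has 2 parse trees

Two derivations of n / n:
  P0 ⇒ P1 ⇒ P1 / P2 ⇒ P2 / P2 ⇒ n / P2 ⇒ n / n
  P0 ⇒ P1 ⇒ P2 ⇒ P2 / n ⇒ n / n

n / n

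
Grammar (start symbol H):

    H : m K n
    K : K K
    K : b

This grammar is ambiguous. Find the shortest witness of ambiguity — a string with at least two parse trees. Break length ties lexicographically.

m b b b n

length 3: no string has ≥2 trees
length 4: no string has ≥2 trees
length 5: m b b b n has 2 parse trees

Two derivations of m b b b n:
  H ⇒ m K n ⇒ m K K n ⇒ m K K K n ⇒ m b K K n ⇒ m b b K n ⇒ m b b b n
  H ⇒ m K n ⇒ m K K n ⇒ m b K n ⇒ m b K K n ⇒ m b b K n ⇒ m b b b n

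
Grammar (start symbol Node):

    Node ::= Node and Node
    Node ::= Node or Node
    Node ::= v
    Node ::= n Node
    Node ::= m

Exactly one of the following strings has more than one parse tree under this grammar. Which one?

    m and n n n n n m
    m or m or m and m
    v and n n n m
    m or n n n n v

m or m or m and m

m and n n n n n m: 1 tree
m or m or m and m: 5 trees
v and n n n m: 1 tree
m or n n n n v: 1 tree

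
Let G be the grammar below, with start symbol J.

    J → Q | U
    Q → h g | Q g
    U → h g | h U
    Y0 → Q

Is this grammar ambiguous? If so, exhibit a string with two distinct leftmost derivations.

Witness: h g

Derivation 1: J ⇒ Q ⇒ h g
Derivation 2: J ⇒ U ⇒ h g

Two distinct leftmost derivations for the same string.

Ambiguous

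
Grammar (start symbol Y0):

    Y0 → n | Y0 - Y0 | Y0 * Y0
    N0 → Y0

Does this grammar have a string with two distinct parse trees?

Ambiguous

Witness: n * n * n

Derivation 1: Y0 ⇒ Y0 * Y0 ⇒ n * Y0 ⇒ n * Y0 * Y0 ⇒ n * n * Y0 ⇒ n * n * n
Derivation 2: Y0 ⇒ Y0 * Y0 ⇒ Y0 * Y0 * Y0 ⇒ n * Y0 * Y0 ⇒ n * n * Y0 ⇒ n * n * n

Two distinct leftmost derivations for the same string.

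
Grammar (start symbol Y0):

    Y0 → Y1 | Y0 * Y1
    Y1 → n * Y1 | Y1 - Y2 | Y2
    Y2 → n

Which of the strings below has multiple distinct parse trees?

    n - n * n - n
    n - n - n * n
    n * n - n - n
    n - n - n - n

n - n * n - n: 1 tree
n - n - n * n: 1 tree
n * n - n - n: 4 trees
n - n - n - n: 1 tree

n * n - n - n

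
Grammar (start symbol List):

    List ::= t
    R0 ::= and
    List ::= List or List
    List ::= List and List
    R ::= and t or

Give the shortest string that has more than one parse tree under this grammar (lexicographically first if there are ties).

t and t and t

length 1: no string has ≥2 trees
length 3: no string has ≥2 trees
length 5: t and t and t has 2 parse trees

Two derivations of t and t and t:
  List ⇒ List and List ⇒ t and List ⇒ t and List and List ⇒ t and t and List ⇒ t and t and t
  List ⇒ List and List ⇒ List and List and List ⇒ t and List and List ⇒ t and t and List ⇒ t and t and t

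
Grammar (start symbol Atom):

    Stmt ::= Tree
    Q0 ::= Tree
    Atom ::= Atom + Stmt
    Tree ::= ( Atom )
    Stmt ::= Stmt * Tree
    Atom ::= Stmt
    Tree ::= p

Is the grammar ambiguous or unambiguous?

Unambiguous

Only Atom, Stmt, Tree are reachable from Atom; ignoring the rest: This is a standard precedence ladder (Atom over Stmt over Tree), with each level left-recursive on its own operator ('+' at Atom, '*' at Stmt). That structure is LR(1), hence unambiguous.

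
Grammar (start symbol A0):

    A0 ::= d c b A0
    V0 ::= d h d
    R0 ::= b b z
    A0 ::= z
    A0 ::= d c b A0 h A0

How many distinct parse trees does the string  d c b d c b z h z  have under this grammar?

2

Parse trees for d c b d c b z h z:
  [A0 d c b [A0 d c b [A0 z] h [A0 z]]]
  [A0 d c b [A0 d c b [A0 z]] h [A0 z]]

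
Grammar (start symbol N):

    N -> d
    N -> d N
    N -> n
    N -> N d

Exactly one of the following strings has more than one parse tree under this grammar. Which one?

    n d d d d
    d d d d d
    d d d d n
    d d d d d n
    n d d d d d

n d d d d: 1 tree
d d d d d: 16 trees
d d d d n: 1 tree
d d d d d n: 1 tree
n d d d d d: 1 tree

d d d d d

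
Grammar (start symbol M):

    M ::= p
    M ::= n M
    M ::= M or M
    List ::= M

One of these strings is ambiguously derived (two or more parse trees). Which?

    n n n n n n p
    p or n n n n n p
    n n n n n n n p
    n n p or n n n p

n n p or n n n p

n n n n n n p: 1 tree
p or n n n n n p: 1 tree
n n n n n n n p: 1 tree
n n p or n n n p: 3 trees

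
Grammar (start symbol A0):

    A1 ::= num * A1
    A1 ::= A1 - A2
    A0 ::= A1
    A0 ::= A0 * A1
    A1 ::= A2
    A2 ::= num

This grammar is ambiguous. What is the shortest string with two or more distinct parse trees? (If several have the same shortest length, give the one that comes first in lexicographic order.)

length 1: no string has ≥2 trees
length 3: num * num has 2 parse trees

Two derivations of num * num:
  A0 ⇒ A1 ⇒ num * A1 ⇒ num * A2 ⇒ num * num
  A0 ⇒ A0 * A1 ⇒ A1 * A1 ⇒ A2 * A1 ⇒ num * A1 ⇒ num * A2 ⇒ num * num

num * num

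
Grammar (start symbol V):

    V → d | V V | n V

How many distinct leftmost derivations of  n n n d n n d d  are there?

22

Parse trees for n n n d n n d d (showing first 6 of 22):
  [V [V n [V n [V n [V d]]]] [V [V n [V n [V d]]] [V d]]]
  [V [V n [V n [V n [V d]]]] [V n [V [V n [V d]] [V d]]]]
  [V [V n [V n [V n [V d]]]] [V n [V n [V [V d] [V d]]]]]
  [V [V [V n [V n [V n [V d]]]] [V n [V n [V d]]]] [V d]]
  [V [V n [V [V n [V n [V d]]] [V n [V n [V d]]]]] [V d]]
  [V [V n [V n [V [V n [V d]] [V n [V n [V d]]]]]] [V d]]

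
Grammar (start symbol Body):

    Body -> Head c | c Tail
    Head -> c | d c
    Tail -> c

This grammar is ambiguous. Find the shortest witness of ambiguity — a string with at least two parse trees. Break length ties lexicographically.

length 2: c c has 2 parse trees

Two derivations of c c:
  Body ⇒ Head c ⇒ c c
  Body ⇒ c Tail ⇒ c c

c c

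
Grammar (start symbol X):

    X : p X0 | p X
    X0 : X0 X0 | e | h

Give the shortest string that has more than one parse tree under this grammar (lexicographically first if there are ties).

length 2: no string has ≥2 trees
length 3: no string has ≥2 trees
length 4: p e e e has 2 parse trees

Two derivations of p e e e:
  X ⇒ p X0 ⇒ p X0 X0 ⇒ p X0 X0 X0 ⇒ p e X0 X0 ⇒ p e e X0 ⇒ p e e e
  X ⇒ p X0 ⇒ p X0 X0 ⇒ p e X0 ⇒ p e X0 X0 ⇒ p e e X0 ⇒ p e e e

p e e e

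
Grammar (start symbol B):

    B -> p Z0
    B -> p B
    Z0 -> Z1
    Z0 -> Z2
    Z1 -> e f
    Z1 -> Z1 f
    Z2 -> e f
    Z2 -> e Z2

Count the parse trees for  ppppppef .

Parse trees for ppppppef:
  [B p [B p [B p [B p [B p [B p [Z0 [Z1 e f]]]]]]]]
  [B p [B p [B p [B p [B p [B p [Z0 [Z2 e f]]]]]]]]

2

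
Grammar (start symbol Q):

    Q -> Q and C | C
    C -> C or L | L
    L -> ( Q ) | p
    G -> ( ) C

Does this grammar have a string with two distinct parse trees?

(G is unreachable from Q, so its rules don't affect L(Q).) This is a standard precedence ladder (Q over C over L), with each level left-recursive on its own operator ('and' at Q, 'or' at C). That structure is LR(1), hence unambiguous.

Unambiguous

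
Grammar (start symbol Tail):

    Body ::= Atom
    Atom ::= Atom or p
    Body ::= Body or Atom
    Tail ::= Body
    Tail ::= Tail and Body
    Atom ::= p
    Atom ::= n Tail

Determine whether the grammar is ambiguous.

Witness: p or p

Derivation 1: Tail ⇒ Body ⇒ Atom ⇒ Atom or p ⇒ p or p
Derivation 2: Tail ⇒ Body ⇒ Body or Atom ⇒ Atom or Atom ⇒ p or Atom ⇒ p or p

Two distinct leftmost derivations for the same string.

Ambiguous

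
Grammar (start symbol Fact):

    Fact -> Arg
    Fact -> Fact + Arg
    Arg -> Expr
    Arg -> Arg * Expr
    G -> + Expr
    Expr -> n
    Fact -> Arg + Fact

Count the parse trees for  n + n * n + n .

4

Parse trees for n + n * n + n:
  [Fact [Fact [Fact [Arg [Expr n]]] + [Arg [Arg [Expr n]] * [Expr n]]] + [Arg [Expr n]]]
  [Fact [Fact [Arg [Expr n]] + [Fact [Arg [Arg [Expr n]] * [Expr n]]]] + [Arg [Expr n]]]
  [Fact [Arg [Expr n]] + [Fact [Fact [Arg [Arg [Expr n]] * [Expr n]]] + [Arg [Expr n]]]]
  [Fact [Arg [Expr n]] + [Fact [Arg [Arg [Expr n]] * [Expr n]] + [Fact [Arg [Expr n]]]]]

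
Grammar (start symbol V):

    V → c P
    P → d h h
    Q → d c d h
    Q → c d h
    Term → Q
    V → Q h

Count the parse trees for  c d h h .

Parse trees for c d h h:
  [V c [P d h h]]
  [V [Q c d h] h]

2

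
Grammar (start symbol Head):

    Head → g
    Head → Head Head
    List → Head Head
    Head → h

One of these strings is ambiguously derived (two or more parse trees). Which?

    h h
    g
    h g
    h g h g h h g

h h: 1 tree
g: 1 tree
h g: 1 tree
h g h g h h g: 132 trees

h g h g h h g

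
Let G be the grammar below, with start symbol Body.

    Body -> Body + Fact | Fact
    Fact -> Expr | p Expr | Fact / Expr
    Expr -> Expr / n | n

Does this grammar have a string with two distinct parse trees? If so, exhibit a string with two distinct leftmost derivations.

Ambiguous

Witness: n / n

Derivation 1: Body ⇒ Fact ⇒ Expr ⇒ Expr / n ⇒ n / n
Derivation 2: Body ⇒ Fact ⇒ Fact / Expr ⇒ Expr / Expr ⇒ n / Expr ⇒ n / n

Two distinct leftmost derivations for the same string.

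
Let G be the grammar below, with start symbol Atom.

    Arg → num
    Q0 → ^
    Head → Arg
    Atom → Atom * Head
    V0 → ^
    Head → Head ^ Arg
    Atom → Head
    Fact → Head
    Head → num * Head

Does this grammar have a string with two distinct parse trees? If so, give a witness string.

Ambiguous

Witness: num * num

Derivation 1: Atom ⇒ Atom * Head ⇒ Head * Head ⇒ Arg * Head ⇒ num * Head ⇒ num * Arg ⇒ num * num
Derivation 2: Atom ⇒ Head ⇒ num * Head ⇒ num * Arg ⇒ num * num

Two distinct leftmost derivations for the same string.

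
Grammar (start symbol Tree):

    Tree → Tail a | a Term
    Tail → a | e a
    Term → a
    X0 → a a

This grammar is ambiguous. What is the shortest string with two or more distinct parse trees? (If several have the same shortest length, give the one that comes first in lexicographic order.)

length 2: a a has 2 parse trees

Two derivations of a a:
  Tree ⇒ Tail a ⇒ a a
  Tree ⇒ a Term ⇒ a a

a a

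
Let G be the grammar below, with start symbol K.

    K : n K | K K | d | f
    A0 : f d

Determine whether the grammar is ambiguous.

Ambiguous

Witness: d d d

Derivation 1: K ⇒ K K ⇒ K K K ⇒ d K K ⇒ d d K ⇒ d d d
Derivation 2: K ⇒ K K ⇒ d K ⇒ d K K ⇒ d d K ⇒ d d d

Two distinct leftmost derivations for the same string.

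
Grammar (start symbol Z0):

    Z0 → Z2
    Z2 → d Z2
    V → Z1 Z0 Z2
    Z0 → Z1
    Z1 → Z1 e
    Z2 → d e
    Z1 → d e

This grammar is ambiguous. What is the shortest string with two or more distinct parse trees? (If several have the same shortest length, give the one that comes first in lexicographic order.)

length 2: d e has 2 parse trees

Two derivations of d e:
  Z0 ⇒ Z2 ⇒ d e
  Z0 ⇒ Z1 ⇒ d e

d e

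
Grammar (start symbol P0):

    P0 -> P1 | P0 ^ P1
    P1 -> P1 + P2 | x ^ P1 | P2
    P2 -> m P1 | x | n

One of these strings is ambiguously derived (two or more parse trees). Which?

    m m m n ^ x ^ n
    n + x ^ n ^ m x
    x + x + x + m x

m m m n ^ x ^ n

m m m n ^ x ^ n: 2 trees
n + x ^ n ^ m x: 1 tree
x + x + x + m x: 1 tree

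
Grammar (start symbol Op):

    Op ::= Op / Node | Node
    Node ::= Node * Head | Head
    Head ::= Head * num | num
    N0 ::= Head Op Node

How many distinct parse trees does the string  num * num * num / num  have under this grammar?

4

Parse trees for num * num * num / num:
  [Op [Op [Node [Node [Head num]] * [Head [Head num] * num]]] / [Node [Head num]]]
  [Op [Op [Node [Node [Node [Head num]] * [Head num]] * [Head num]]] / [Node [Head num]]]
  [Op [Op [Node [Node [Head [Head num] * num]] * [Head num]]] / [Node [Head num]]]
  [Op [Op [Node [Head [Head [Head num] * num] * num]]] / [Node [Head num]]]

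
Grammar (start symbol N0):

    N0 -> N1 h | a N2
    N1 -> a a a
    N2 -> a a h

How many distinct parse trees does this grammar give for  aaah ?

2

Parse trees for aaah:
  [N0 [N1 a a a] h]
  [N0 a [N2 a a h]]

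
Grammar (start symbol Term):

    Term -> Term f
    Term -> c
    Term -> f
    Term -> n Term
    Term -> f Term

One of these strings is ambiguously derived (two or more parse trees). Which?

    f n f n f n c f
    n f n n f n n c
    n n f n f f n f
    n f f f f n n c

f n f n f n c f: 7 trees
n f n n f n n c: 1 tree
n n f n f f n f: 1 tree
n f f f f n n c: 1 tree

f n f n f n c f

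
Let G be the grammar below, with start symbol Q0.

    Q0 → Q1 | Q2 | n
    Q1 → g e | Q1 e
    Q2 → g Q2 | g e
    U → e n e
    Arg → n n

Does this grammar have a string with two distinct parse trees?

Ambiguous

Witness: g e

Derivation 1: Q0 ⇒ Q1 ⇒ g e
Derivation 2: Q0 ⇒ Q2 ⇒ g e

Two distinct leftmost derivations for the same string.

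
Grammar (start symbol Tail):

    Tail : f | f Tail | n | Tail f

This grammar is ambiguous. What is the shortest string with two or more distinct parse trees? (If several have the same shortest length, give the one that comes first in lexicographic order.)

f f

length 1: no string has ≥2 trees
length 2: f f has 2 parse trees

Two derivations of f f:
  Tail ⇒ f Tail ⇒ f f
  Tail ⇒ Tail f ⇒ f f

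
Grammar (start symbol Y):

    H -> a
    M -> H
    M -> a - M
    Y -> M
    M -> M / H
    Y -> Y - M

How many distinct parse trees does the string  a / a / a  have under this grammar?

1

Parse trees for a / a / a:
  [Y [M [M [M [H a]] / [H a]] / [H a]]]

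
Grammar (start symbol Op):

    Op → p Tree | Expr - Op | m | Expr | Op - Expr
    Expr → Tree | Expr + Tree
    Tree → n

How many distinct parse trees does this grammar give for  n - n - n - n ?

8

Parse trees for n - n - n - n:
  [Op [Expr [Tree n]] - [Op [Expr [Tree n]] - [Op [Expr [Tree n]] - [Op [Expr [Tree n]]]]]]
  [Op [Expr [Tree n]] - [Op [Expr [Tree n]] - [Op [Op [Expr [Tree n]]] - [Expr [Tree n]]]]]
  [Op [Expr [Tree n]] - [Op [Op [Expr [Tree n]] - [Op [Expr [Tree n]]]] - [Expr [Tree n]]]]
  [Op [Expr [Tree n]] - [Op [Op [Op [Expr [Tree n]]] - [Expr [Tree n]]] - [Expr [Tree n]]]]
  [Op [Op [Expr [Tree n]] - [Op [Expr [Tree n]] - [Op [Expr [Tree n]]]]] - [Expr [Tree n]]]
  [Op [Op [Expr [Tree n]] - [Op [Op [Expr [Tree n]]] - [Expr [Tree n]]]] - [Expr [Tree n]]]
  [Op [Op [Op [Expr [Tree n]] - [Op [Expr [Tree n]]]] - [Expr [Tree n]]] - [Expr [Tree n]]]
  [Op [Op [Op [Op [Expr [Tree n]]] - [Expr [Tree n]]] - [Expr [Tree n]]] - [Expr [Tree n]]]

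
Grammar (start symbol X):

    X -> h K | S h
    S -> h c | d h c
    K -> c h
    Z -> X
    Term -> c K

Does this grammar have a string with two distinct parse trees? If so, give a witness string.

Witness: h c h

Derivation 1: X ⇒ h K ⇒ h c h
Derivation 2: X ⇒ S h ⇒ h c h

Two distinct leftmost derivations for the same string.

Ambiguous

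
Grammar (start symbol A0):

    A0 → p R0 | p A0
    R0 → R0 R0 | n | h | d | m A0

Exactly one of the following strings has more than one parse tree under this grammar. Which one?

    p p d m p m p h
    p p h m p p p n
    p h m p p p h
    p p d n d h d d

p p d n d h d d

p p d m p m p h: 1 tree
p p h m p p p n: 1 tree
p h m p p p h: 1 tree
p p d n d h d d: 42 trees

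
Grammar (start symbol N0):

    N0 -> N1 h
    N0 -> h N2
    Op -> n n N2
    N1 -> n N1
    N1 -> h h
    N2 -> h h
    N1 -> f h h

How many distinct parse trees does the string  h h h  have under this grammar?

2

Parse trees for h h h:
  [N0 [N1 h h] h]
  [N0 h [N2 h h]]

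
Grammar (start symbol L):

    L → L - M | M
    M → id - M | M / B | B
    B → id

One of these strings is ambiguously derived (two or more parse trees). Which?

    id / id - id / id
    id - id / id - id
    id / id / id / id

id / id - id / id: 1 tree
id - id / id - id: 3 trees
id / id / id / id: 1 tree

id - id / id - id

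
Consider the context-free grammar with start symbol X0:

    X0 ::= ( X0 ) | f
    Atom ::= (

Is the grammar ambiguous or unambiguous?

(Atom is unreachable from X0, so its rules don't affect L(X0).) Each string is a nest of matched brackets around a single atom. An opening bracket forces the recursive rule; an atom forces the base rule.

Unambiguous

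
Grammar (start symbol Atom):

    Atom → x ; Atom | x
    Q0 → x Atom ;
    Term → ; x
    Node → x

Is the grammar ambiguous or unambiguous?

(Q0, Term, Node are unreachable from Atom, so their rules don't affect L(Atom).) The reachable grammar is A → atom sep A | atom. Each atom is followed by either the separator (recurse) or end-of-string (stop) — no choice point.

Unambiguous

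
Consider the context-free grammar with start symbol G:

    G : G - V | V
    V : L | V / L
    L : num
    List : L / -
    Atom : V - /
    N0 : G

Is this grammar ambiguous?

Unambiguous

Only G, V, L are reachable from G; ignoring the rest: This is a standard precedence ladder (G over V over L), with each level left-recursive on its own operator ('-' at G, '/' at V). That structure is LR(1), hence unambiguous.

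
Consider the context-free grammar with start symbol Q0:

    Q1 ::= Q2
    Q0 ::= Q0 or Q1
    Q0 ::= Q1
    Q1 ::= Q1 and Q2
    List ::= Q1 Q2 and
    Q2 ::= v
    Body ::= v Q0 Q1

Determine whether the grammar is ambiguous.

Unambiguous

Only Q0, Q1, Q2 are reachable from Q0; ignoring the rest: The grammar is stratified — Q0 handles 'or' (left-recursive), Q1 handles 'and', Q2 atoms. Each operator has a fixed associativity and precedence level, so every string has one parse.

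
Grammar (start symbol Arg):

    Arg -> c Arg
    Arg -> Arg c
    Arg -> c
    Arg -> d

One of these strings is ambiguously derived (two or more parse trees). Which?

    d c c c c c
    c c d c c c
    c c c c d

d c c c c c: 1 tree
c c d c c c: 10 trees
c c c c d: 1 tree

c c d c c c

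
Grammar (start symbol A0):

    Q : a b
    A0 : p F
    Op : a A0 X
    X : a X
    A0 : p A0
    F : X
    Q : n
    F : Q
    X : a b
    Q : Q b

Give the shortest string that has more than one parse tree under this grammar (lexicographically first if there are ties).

length 2: no string has ≥2 trees
length 3: p a b has 2 parse trees

Two derivations of p a b:
  A0 ⇒ p F ⇒ p X ⇒ p a b
  A0 ⇒ p F ⇒ p Q ⇒ p a b

p a b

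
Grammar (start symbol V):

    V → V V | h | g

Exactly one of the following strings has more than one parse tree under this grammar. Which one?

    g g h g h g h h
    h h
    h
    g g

g g h g h g h h: 429 trees
h h: 1 tree
h: 1 tree
g g: 1 tree

g g h g h g h h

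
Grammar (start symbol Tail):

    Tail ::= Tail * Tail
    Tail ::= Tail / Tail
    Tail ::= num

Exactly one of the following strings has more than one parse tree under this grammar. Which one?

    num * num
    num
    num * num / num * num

num * num: 1 tree
num: 1 tree
num * num / num * num: 5 trees

num * num / num * num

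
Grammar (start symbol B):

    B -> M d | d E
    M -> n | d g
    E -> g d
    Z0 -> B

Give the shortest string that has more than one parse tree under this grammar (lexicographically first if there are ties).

length 2: no string has ≥2 trees
length 3: d g d has 2 parse trees

Two derivations of d g d:
  B ⇒ M d ⇒ d g d
  B ⇒ d E ⇒ d g d

d g d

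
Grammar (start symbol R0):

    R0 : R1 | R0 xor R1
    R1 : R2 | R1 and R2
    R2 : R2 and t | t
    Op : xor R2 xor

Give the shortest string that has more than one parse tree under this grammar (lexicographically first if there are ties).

t and t

length 1: no string has ≥2 trees
length 3: t and t has 2 parse trees

Two derivations of t and t:
  R0 ⇒ R1 ⇒ R2 ⇒ R2 and t ⇒ t and t
  R0 ⇒ R1 ⇒ R1 and R2 ⇒ R2 and R2 ⇒ t and R2 ⇒ t and t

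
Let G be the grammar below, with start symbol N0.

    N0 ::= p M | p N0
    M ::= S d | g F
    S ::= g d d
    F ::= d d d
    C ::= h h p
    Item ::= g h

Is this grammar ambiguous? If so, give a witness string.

Ambiguous

Witness: p g d d d

Derivation 1: N0 ⇒ p M ⇒ p S d ⇒ p g d d d
Derivation 2: N0 ⇒ p M ⇒ p g F ⇒ p g d d d

Two distinct leftmost derivations for the same string.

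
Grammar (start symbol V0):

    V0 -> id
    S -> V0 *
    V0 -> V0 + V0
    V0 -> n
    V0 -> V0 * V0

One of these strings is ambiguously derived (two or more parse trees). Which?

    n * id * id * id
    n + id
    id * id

n * id * id * id: 5 trees
n + id: 1 tree
id * id: 1 tree

n * id * id * id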